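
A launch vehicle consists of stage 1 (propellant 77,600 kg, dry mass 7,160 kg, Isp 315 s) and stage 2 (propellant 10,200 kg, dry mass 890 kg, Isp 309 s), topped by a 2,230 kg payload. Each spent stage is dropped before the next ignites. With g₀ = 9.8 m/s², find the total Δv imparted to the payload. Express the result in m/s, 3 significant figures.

Δv ≈ 9230 m/s

Ignition mass of stage 1 = 77,600+7,160 + 10,200+890 + 2,230 = 98,080 kg.
Stage 1: m₀ = 98,080 kg, m_f = 98,080 − 77,600 = 20,480 kg; Δv = 315×9.8×ln(4.789) = 3087.0×1.5663 ≈ 4835 m/s.
Stage 2: m₀ = 13,320 kg, m_f = 13,320 − 10,200 = 3,120 kg; Δv = 309×9.8×ln(4.269) = 3028.2×1.4514 ≈ 4395 m/s.
Total Δv = 4835 + 4395 = 9230 m/s.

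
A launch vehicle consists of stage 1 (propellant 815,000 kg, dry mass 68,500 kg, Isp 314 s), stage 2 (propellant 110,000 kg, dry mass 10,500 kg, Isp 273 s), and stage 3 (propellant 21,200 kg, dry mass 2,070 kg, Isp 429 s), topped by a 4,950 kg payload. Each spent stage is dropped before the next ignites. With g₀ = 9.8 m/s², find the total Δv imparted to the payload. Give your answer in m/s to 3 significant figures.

Ignition mass of stage 1 = 815,000+68,500 + 110,000+10,500 + 21,200+2,070 + 4,950 = 1,032,220 kg.
Stage 1: m₀ = 1,032,220 kg, m_f = 1,032,220 − 815,000 = 217,220 kg; Δv = 314×9.8×ln(4.752) = 3077.2×1.5586 ≈ 4796 m/s.
Stage 2: m₀ = 148,720 kg, m_f = 148,720 − 110,000 = 38,720 kg; Δv = 273×9.8×ln(3.841) = 2675.4×1.3457 ≈ 3600 m/s.
Stage 3: m₀ = 28,220 kg, m_f = 28,220 − 21,200 = 7,020 kg; Δv = 429×9.8×ln(4.02) = 4204.2×1.3913 ≈ 5849 m/s.
Total Δv = 4796 + 3600 + 5849 = 14245 m/s.

Δv ≈ 14200 m/s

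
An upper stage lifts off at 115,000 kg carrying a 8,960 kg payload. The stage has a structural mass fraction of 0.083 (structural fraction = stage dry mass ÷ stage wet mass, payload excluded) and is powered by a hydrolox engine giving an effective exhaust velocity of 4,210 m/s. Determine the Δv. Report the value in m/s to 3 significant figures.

Stage wet mass = m₀ − payload = 115,000 − 8,960 = 106,040 kg.
Stage dry mass = ε × stage wet mass = 0.083 × 106,040 = 8,801.32 kg.
Burnout mass m_f = stage dry + payload = 8,801.32 + 8,960 = 17,761.32 kg.
Δv = v_e · ln(115,000/17,761.32) = 4210.0 × ln(6.475) = 4210.0 × 1.8679 ≈ 7864 m/s.

Δv ≈ 7860 m/s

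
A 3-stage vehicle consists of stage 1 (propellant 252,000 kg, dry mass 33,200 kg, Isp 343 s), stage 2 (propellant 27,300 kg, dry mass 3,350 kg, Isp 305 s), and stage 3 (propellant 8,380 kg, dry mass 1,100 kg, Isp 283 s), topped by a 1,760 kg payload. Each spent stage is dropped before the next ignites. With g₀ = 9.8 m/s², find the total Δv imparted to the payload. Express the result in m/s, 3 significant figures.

Δv ≈ 11900 m/s

Ignition mass of stage 1 = 252,000+33,200 + 27,300+3,350 + 8,380+1,100 + 1,760 = 327,090 kg.
Stage 1: m₀ = 327,090 kg, m_f = 327,090 − 252,000 = 75,090 kg; Δv = 343×9.8×ln(4.356) = 3361.4×1.4715 ≈ 4946 m/s.
Stage 2: m₀ = 41,890 kg, m_f = 41,890 − 27,300 = 14,590 kg; Δv = 305×9.8×ln(2.871) = 2989.0×1.0547 ≈ 3153 m/s.
Stage 3: m₀ = 11,240 kg, m_f = 11,240 − 8,380 = 2,860 kg; Δv = 283×9.8×ln(3.93) = 2773.4×1.3687 ≈ 3796 m/s.
Total Δv = 4946 + 3153 + 3796 = 11895 m/s.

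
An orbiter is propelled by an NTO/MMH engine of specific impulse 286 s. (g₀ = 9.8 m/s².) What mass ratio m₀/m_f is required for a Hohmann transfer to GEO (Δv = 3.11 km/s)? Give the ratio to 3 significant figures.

mass ratio ≈ 3.03

v_e = Isp · g₀ = 286 × 9.8 = 2802.8 m/s.
m₀/m_f = exp(Δv / v_e) = exp(3110 / 2802.8) = exp(1.1096) = 3.0332.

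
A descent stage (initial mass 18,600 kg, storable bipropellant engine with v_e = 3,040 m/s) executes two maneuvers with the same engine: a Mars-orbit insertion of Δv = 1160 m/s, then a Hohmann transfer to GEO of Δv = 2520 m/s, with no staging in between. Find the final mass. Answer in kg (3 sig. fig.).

After the first burn: m = 18600 × exp(−1160/3040.0) = 18600 × 0.68278 = 12,699.7 kg.
After the second burn: m = 12,699.7 × exp(−2520/3040.0) = 12,699.7 × 0.43651 = 5,543.55 kg.

final mass ≈ 5540 kg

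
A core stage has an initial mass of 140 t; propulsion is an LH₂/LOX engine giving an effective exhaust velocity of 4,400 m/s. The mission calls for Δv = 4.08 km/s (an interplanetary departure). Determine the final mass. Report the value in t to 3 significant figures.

From the ideal rocket equation, m₀/m_f = exp(Δv / v_e) = exp(4080 / 4400.0) = exp(0.9273) = 2.5276.
m_f = m₀ / 2.5276 = 140 / 2.5276 = 55.3885 t.

final mass ≈ 55.4 t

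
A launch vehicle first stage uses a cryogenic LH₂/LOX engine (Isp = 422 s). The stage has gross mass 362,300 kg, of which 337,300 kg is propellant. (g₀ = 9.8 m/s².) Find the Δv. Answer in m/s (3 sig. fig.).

Δv ≈ 11100 m/s

v_e = Isp · g₀ = 422 × 9.8 = 4135.6 m/s.
m_f = m₀ − m_prop = 362,300 − 337,300 = 25,000 kg.
Δv = v_e · ln(m₀/m_f) = 4135.6 × ln(14.49) = 4135.6 × 2.6736 ≈ 11056.9 m/s.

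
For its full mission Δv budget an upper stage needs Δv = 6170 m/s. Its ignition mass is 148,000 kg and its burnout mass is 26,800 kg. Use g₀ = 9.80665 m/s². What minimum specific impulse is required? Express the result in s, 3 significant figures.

ln(m₀/m_f) = ln(148000/26800) = ln(5.522) = 1.7088.
v_e = Δv / ln(m₀/m_f) = 6170 / 1.7088 = 3610.7 m/s.
Isp = v_e / g₀ = 3610.7 / 9.80665 = 368.2 s.

Isp ≈ 368 s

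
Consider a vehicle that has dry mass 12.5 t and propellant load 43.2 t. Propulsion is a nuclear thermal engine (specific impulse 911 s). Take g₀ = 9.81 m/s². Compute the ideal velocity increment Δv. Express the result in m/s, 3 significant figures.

v_e = Isp · g₀ = 911 × 9.81 = 8936.9 m/s.
m₀ = m_dry + m_prop = 12.5 + 43.2 = 55.7 t.
Using Δv = v_e ln(m₀/m_f): Δv = v_e · ln(m₀/m_f) = 8936.9 × ln(4.456) = 8936.9 × 1.4943 ≈ 13354.0 m/s.

Δv ≈ 13400 m/s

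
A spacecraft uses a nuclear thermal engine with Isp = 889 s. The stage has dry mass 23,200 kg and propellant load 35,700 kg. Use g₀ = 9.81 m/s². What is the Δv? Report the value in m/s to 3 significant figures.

Δv ≈ 8130 m/s

v_e = Isp · g₀ = 889 × 9.81 = 8721.1 m/s.
m₀ = m_dry + m_prop = 23,200 + 35,700 = 58,900 kg.
By the Tsiolkovsky rocket equation, Δv = v_e · ln(m₀/m_f) = 8721.1 × ln(2.539) = 8721.1 × 0.9317 ≈ 8125.3 m/s.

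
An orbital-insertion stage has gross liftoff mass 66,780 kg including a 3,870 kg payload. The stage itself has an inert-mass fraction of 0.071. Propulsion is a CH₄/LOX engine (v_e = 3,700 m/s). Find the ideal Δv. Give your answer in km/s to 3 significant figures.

Δv ≈ 7.70 km/s

Stage wet mass = m₀ − payload = 66,780 − 3,870 = 62,910 kg.
Stage dry mass = ε × stage wet mass = 0.071 × 62,910 = 4,466.61 kg.
Burnout mass m_f = stage dry + payload = 4,466.61 + 3,870 = 8,336.61 kg.
Δv = v_e · ln(66,780/8,336.61) = 3700.0 × ln(8.01) = 3700.0 × 2.0807 ≈ 7699 m/s.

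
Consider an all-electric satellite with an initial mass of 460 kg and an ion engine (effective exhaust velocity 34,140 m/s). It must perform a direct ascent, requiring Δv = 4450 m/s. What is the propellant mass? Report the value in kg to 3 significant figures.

m₀/m_f = exp(Δv / v_e) = exp(4450 / 34140.0) = exp(0.1303) = 1.1392.
m_f = 460 / 1.1392 = 403.792 kg, so propellant = m₀ − m_f = 460 − 403.792 = 56.208 kg.

propellant mass ≈ 56.2 kg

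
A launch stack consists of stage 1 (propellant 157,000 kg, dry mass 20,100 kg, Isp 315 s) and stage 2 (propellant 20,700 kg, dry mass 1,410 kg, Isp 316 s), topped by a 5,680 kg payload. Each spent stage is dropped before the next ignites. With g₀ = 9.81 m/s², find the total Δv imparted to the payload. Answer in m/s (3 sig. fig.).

Δv ≈ 8730 m/s

Ignition mass of stage 1 = 157,000+20,100 + 20,700+1,410 + 5,680 = 204,890 kg.
Stage 1: m₀ = 204,890 kg, m_f = 204,890 − 157,000 = 47,890 kg; Δv = 315×9.81×ln(4.278) = 3090.2×1.4536 ≈ 4492 m/s.
Stage 2: m₀ = 27,790 kg, m_f = 27,790 − 20,700 = 7,090 kg; Δv = 316×9.81×ln(3.92) = 3100.0×1.3660 ≈ 4235 m/s.
Total Δv = 4492 + 4235 = 8727 m/s.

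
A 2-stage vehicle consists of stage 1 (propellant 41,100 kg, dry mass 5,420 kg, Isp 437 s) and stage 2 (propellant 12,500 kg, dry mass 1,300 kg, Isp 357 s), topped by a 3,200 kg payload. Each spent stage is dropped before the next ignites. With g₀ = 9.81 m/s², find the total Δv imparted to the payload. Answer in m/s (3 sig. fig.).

Δv ≈ 9120 m/s

Ignition mass of stage 1 = 41,100+5,420 + 12,500+1,300 + 3,200 = 63,520 kg.
Stage 1: m₀ = 63,520 kg, m_f = 63,520 − 41,100 = 22,420 kg; Δv = 437×9.81×ln(2.833) = 4287.0×1.0414 ≈ 4464 m/s.
Stage 2: m₀ = 17,000 kg, m_f = 17,000 − 12,500 = 4,500 kg; Δv = 357×9.81×ln(3.778) = 3502.2×1.3291 ≈ 4655 m/s.
Total Δv = 4464 + 4655 = 9119 m/s.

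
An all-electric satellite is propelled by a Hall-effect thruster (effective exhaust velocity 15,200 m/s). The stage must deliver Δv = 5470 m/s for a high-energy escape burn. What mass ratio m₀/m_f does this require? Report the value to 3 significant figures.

mass ratio ≈ 1.43

m₀/m_f = exp(Δv / v_e) = exp(5470 / 15200.0) = exp(0.3599) = 1.4331.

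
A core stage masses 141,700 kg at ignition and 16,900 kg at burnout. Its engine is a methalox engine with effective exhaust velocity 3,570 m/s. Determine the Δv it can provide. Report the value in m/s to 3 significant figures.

Δv ≈ 7590 m/s

Rocket equation: Δv = v_e · ln(m₀/m_f) = 3570.0 × ln(8.385) = 3570.0 × 2.1264 ≈ 7591.2 m/s.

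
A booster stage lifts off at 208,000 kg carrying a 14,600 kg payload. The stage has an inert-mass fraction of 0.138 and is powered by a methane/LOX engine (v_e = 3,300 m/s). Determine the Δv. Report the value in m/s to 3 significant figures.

Stage wet mass = m₀ − payload = 208,000 − 14,600 = 193,400 kg.
Stage dry mass = ε × stage wet mass = 0.138 × 193,400 = 26,689.2 kg.
Burnout mass m_f = stage dry + payload = 26,689.2 + 14,600 = 41,289.2 kg.
Rocket equation: Δv = v_e · ln(208,000/41,289.2) = 3300.0 × ln(5.038) = 3300.0 × 1.6169 ≈ 5336 m/s.

Δv ≈ 5340 m/s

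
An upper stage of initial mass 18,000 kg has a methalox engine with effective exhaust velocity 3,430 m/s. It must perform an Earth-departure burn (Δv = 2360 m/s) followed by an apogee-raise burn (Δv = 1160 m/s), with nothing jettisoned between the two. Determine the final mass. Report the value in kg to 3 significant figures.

final mass ≈ 6450 kg

After the first burn: m = 18000 × exp(−2360/3430.0) = 18000 × 0.50256 = 9,046.08 kg.
After the second burn: m = 9,046.08 × exp(−1160/3430.0) = 9,046.08 × 0.71306 = 6,450.4 kg.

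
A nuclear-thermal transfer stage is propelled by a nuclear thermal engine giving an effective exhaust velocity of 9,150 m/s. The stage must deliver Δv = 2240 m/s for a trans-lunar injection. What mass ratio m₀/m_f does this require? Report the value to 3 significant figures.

mass ratio ≈ 1.28

Using Δv = v_e ln(m₀/m_f): m₀/m_f = exp(Δv / v_e) = exp(2240 / 9150.0) = exp(0.2448) = 1.2774.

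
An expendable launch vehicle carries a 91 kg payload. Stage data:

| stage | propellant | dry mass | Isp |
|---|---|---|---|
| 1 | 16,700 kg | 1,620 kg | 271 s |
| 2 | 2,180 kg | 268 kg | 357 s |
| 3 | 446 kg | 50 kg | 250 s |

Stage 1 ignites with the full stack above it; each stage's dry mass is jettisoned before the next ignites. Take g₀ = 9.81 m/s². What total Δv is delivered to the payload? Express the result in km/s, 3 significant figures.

Δv ≈ 12.0 km/s

Ignition mass of stage 1 = 16,700+1,620 + 2,180+268 + 446+50 + 91 = 21,355 kg.
Stage 1: m₀ = 21,355 kg, m_f = 21,355 − 16,700 = 4,655 kg; Δv = 271×9.81×ln(4.588) = 2658.5×1.5233 ≈ 4050 m/s.
Stage 2: m₀ = 3,035 kg, m_f = 3,035 − 2,180 = 855 kg; Δv = 357×9.81×ln(3.55) = 3502.2×1.2669 ≈ 4437 m/s.
Stage 3: m₀ = 587 kg, m_f = 587 − 446 = 141 kg; Δv = 250×9.81×ln(4.163) = 2452.5×1.4263 ≈ 3498 m/s.
Total Δv = 4050 + 4437 + 3498 = 11985 m/s.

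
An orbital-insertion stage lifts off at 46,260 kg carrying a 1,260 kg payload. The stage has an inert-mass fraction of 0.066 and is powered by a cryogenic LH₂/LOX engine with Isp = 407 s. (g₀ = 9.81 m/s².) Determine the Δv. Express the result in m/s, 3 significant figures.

Δv ≈ 9550 m/s

Stage wet mass = m₀ − payload = 46,260 − 1,260 = 45,000 kg.
Stage dry mass = ε × stage wet mass = 0.066 × 45,000 = 2,970 kg.
Burnout mass m_f = stage dry + payload = 2,970 + 1,260 = 4,230 kg.
v_e = Isp · g₀ = 407 × 9.81 = 3992.7 m/s.
By the Tsiolkovsky rocket equation, Δv = v_e · ln(46,260/4,230) = 3992.7 × ln(10.94) = 3992.7 × 2.3921 ≈ 9551 m/s.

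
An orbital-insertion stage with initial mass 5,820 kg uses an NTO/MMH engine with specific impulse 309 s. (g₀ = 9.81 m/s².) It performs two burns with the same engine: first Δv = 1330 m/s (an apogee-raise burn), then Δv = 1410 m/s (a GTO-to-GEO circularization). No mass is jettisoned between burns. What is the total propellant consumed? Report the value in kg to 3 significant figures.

total propellant consumed ≈ 3460 kg

v_e = Isp · g₀ = 309 × 9.81 = 3031.3 m/s.
After the first burn: m = 5820 × exp(−1330/3031.3) = 5820 × 0.64484 = 3,752.97 kg.
After the second burn: m = 3,752.97 × exp(−1410/3031.3) = 3,752.97 × 0.62804 = 2,357.02 kg.
Total propellant = m₀ − m_final = 5820 − 2,357.02 = 3,462.98 kg.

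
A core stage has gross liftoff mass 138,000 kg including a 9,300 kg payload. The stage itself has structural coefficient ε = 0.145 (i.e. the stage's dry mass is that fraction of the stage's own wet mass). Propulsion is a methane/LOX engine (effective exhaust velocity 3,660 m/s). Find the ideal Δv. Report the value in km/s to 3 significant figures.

Δv ≈ 5.84 km/s

Stage wet mass = m₀ − payload = 138,000 − 9,300 = 128,700 kg.
Stage dry mass = ε × stage wet mass = 0.145 × 128,700 = 18,661.5 kg.
Burnout mass m_f = stage dry + payload = 18,661.5 + 9,300 = 27,961.5 kg.
Rocket equation: Δv = v_e · ln(138,000/27,961.5) = 3660.0 × ln(4.935) = 3660.0 × 1.5964 ≈ 5843 m/s.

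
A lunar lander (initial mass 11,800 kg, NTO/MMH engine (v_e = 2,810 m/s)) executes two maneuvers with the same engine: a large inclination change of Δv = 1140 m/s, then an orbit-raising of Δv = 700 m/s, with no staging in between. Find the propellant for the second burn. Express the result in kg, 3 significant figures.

After the first burn: m = 11800 × exp(−1140/2810.0) = 11800 × 0.66651 = 7,864.82 kg.
After the second burn: m = 7,864.82 × exp(−700/2810.0) = 7,864.82 × 0.77949 = 6,130.55 kg.
Second-burn propellant = 7,864.82 − 6,130.55 = 1,734.27 kg.

propellant for the second burn ≈ 1730 kg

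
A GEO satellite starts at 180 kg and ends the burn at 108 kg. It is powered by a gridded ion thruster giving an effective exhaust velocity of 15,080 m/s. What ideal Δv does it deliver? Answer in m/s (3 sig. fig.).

Δv = v_e · ln(m₀/m_f) = 15080.0 × ln(1.667) = 15080.0 × 0.5108 ≈ 7703.3 m/s.

Δv ≈ 7700 m/s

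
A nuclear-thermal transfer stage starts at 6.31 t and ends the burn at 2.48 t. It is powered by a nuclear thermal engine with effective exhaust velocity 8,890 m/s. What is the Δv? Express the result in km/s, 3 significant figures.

Δv ≈ 8.30 km/s

By the Tsiolkovsky rocket equation, Δv = v_e · ln(m₀/m_f) = 8890.0 × ln(2.544) = 8890.0 × 0.9339 ≈ 8302.2 m/s.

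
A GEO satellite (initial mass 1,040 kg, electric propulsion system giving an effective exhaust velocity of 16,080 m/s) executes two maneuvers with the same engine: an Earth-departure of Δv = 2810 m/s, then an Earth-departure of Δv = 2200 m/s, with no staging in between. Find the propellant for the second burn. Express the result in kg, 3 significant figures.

propellant for the second burn ≈ 112 kg

After the first burn: m = 1040 × exp(−2810/16080.0) = 1040 × 0.83967 = 873.257 kg.
After the second burn: m = 873.257 × exp(−2200/16080.0) = 873.257 × 0.87213 = 761.594 kg.
Second-burn propellant = 873.257 − 761.594 = 111.663 kg.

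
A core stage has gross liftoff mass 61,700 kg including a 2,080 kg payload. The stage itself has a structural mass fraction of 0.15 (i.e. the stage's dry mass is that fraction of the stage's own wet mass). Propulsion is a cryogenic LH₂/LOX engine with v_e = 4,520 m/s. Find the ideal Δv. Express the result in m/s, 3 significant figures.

Δv ≈ 7780 m/s

Stage wet mass = m₀ − payload = 61,700 − 2,080 = 59,620 kg.
Stage dry mass = ε × stage wet mass = 0.15 × 59,620 = 8,943 kg.
Burnout mass m_f = stage dry + payload = 8,943 + 2,080 = 11,023 kg.
Δv = v_e · ln(61,700/11,023) = 4520.0 × ln(5.597) = 4520.0 × 1.7223 ≈ 7785 m/s.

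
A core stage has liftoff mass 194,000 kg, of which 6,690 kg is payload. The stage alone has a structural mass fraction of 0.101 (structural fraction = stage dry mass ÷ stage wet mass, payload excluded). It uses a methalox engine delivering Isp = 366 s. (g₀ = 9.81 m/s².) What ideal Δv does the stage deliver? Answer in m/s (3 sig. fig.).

Stage wet mass = m₀ − payload = 194,000 − 6,690 = 187,310 kg.
Stage dry mass = ε × stage wet mass = 0.101 × 187,310 = 18,918.3 kg.
Burnout mass m_f = stage dry + payload = 18,918.3 + 6,690 = 25,608.3 kg.
v_e = Isp · g₀ = 366 × 9.81 = 3590.5 m/s.
Δv = v_e · ln(194,000/25,608.3) = 3590.5 × ln(7.576) = 3590.5 × 2.0249 ≈ 7270 m/s.

Δv ≈ 7270 m/s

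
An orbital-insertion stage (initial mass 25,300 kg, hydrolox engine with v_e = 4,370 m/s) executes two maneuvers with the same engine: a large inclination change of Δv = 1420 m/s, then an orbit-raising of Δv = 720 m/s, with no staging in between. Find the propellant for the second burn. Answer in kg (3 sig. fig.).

propellant for the second burn ≈ 2780 kg

After the first burn: m = 25300 × exp(−1420/4370.0) = 25300 × 0.72257 = 18,281 kg.
After the second burn: m = 18,281 × exp(−720/4370.0) = 18,281 × 0.84810 = 15,504.1 kg.
Second-burn propellant = 18,281 − 15,504.1 = 2,776.9 kg.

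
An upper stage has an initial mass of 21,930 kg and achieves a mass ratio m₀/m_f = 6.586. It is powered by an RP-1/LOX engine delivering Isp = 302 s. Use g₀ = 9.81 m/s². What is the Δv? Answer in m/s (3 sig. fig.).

Δv ≈ 5580 m/s

v_e = Isp · g₀ = 302 × 9.81 = 2962.6 m/s.
Rocket equation: Δv = v_e · ln(6.586) = 2962.6 × 1.8849 ≈ 5584.4 m/s.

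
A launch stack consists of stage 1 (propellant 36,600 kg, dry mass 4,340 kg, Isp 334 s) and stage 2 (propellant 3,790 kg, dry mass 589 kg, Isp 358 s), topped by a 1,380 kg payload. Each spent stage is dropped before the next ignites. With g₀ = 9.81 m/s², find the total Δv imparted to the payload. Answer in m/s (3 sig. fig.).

Ignition mass of stage 1 = 36,600+4,340 + 3,790+589 + 1,380 = 46,699 kg.
Stage 1: m₀ = 46,699 kg, m_f = 46,699 − 36,600 = 10,099 kg; Δv = 334×9.81×ln(4.624) = 3276.5×1.5313 ≈ 5017 m/s.
Stage 2: m₀ = 5,759 kg, m_f = 5,759 − 3,790 = 1,969 kg; Δv = 358×9.81×ln(2.925) = 3512.0×1.0732 ≈ 3769 m/s.
Total Δv = 5017 + 3769 = 8786 m/s.

Δv ≈ 8790 m/s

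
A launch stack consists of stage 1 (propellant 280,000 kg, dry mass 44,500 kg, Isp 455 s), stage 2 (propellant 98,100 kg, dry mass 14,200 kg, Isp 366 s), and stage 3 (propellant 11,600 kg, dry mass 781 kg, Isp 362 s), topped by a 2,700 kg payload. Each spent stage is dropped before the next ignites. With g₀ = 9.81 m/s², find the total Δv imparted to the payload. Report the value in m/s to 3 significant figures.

Δv ≈ 14800 m/s

Ignition mass of stage 1 = 280,000+44,500 + 98,100+14,200 + 11,600+781 + 2,700 = 451,881 kg.
Stage 1: m₀ = 451,881 kg, m_f = 451,881 − 280,000 = 171,881 kg; Δv = 455×9.81×ln(2.629) = 4463.6×0.9666 ≈ 4315 m/s.
Stage 2: m₀ = 127,381 kg, m_f = 127,381 − 98,100 = 29,281 kg; Δv = 366×9.81×ln(4.35) = 3590.5×1.4702 ≈ 5279 m/s.
Stage 3: m₀ = 15,081 kg, m_f = 15,081 − 11,600 = 3,481 kg; Δv = 362×9.81×ln(4.332) = 3551.2×1.4661 ≈ 5207 m/s.
Total Δv = 4315 + 5279 + 5207 = 14801 m/s.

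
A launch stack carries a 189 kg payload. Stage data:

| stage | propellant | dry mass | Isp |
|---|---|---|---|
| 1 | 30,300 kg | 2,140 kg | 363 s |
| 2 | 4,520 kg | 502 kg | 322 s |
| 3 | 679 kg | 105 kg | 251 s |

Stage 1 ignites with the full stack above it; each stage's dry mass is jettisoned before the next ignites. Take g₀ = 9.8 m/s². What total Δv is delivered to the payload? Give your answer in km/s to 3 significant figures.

Ignition mass of stage 1 = 30,300+2,140 + 4,520+502 + 679+105 + 189 = 38,435 kg.
Stage 1: m₀ = 38,435 kg, m_f = 38,435 − 30,300 = 8,135 kg; Δv = 363×9.8×ln(4.725) = 3557.4×1.5528 ≈ 5524 m/s.
Stage 2: m₀ = 5,995 kg, m_f = 5,995 − 4,520 = 1,475 kg; Δv = 322×9.8×ln(4.064) = 3155.6×1.4023 ≈ 4425 m/s.
Stage 3: m₀ = 973 kg, m_f = 973 − 679 = 294 kg; Δv = 251×9.8×ln(3.31) = 2459.8×1.1968 ≈ 2944 m/s.
Total Δv = 5524 + 4425 + 2944 = 12893 m/s.

Δv ≈ 12.9 km/s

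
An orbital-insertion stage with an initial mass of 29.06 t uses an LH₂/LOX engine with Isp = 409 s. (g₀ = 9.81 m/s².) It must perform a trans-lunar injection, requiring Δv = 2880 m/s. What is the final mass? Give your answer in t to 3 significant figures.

v_e = Isp · g₀ = 409 × 9.81 = 4012.3 m/s.
From the ideal rocket equation, m₀/m_f = exp(Δv / v_e) = exp(2880 / 4012.3) = exp(0.7178) = 2.0499.
m_f = m₀ / 2.0499 = 29.06 / 2.0499 = 14.1763 t.

final mass ≈ 14.2 t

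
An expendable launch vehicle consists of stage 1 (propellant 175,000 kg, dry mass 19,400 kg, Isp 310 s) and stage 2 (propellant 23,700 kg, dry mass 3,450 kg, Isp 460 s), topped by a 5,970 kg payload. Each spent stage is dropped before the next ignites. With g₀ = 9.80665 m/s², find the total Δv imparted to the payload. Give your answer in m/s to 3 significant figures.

Ignition mass of stage 1 = 175,000+19,400 + 23,700+3,450 + 5,970 = 227,520 kg.
Stage 1: m₀ = 227,520 kg, m_f = 227,520 − 175,000 = 52,520 kg; Δv = 310×9.80665×ln(4.332) = 3040.1×1.4660 ≈ 4457 m/s.
Stage 2: m₀ = 33,120 kg, m_f = 33,120 − 23,700 = 9,420 kg; Δv = 460×9.80665×ln(3.516) = 4511.1×1.2573 ≈ 5672 m/s.
Total Δv = 4457 + 5672 = 10129 m/s.

Δv ≈ 10100 m/s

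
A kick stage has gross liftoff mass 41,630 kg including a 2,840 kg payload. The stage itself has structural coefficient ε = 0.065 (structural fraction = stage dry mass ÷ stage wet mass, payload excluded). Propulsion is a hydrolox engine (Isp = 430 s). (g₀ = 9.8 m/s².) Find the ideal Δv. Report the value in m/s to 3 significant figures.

Stage wet mass = m₀ − payload = 41,630 − 2,840 = 38,790 kg.
Stage dry mass = ε × stage wet mass = 0.065 × 38,790 = 2,521.35 kg.
Burnout mass m_f = stage dry + payload = 2,521.35 + 2,840 = 5,361.35 kg.
v_e = Isp · g₀ = 430 × 9.8 = 4214.0 m/s.
Δv = v_e · ln(41,630/5,361.35) = 4214.0 × ln(7.765) = 4214.0 × 2.0496 ≈ 8637 m/s.

Δv ≈ 8640 m/s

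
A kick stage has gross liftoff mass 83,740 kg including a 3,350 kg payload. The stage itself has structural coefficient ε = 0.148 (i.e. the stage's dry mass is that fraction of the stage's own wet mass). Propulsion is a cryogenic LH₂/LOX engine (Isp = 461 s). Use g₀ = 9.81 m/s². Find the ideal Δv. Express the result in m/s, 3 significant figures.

Δv ≈ 7700 m/s

Stage wet mass = m₀ − payload = 83,740 − 3,350 = 80,390 kg.
Stage dry mass = ε × stage wet mass = 0.148 × 80,390 = 11,897.7 kg.
Burnout mass m_f = stage dry + payload = 11,897.7 + 3,350 = 15,247.7 kg.
v_e = Isp · g₀ = 461 × 9.81 = 4522.4 m/s.
Δv = v_e · ln(83,740/15,247.7) = 4522.4 × ln(5.492) = 4522.4 × 1.7033 ≈ 7703 m/s.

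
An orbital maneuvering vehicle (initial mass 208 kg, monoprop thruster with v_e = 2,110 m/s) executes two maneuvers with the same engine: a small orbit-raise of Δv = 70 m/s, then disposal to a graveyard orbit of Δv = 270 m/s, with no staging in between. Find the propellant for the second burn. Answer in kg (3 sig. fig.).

propellant for the second burn ≈ 24.2 kg

After the first burn: m = 208 × exp(−70/2110.0) = 208 × 0.96737 = 201.213 kg.
After the second burn: m = 201.213 × exp(−270/2110.0) = 201.213 × 0.87989 = 177.045 kg.
Second-burn propellant = 201.213 − 177.045 = 24.168 kg.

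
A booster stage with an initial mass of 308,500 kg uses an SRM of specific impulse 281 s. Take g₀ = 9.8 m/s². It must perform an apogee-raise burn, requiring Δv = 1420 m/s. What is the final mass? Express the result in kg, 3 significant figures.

v_e = Isp · g₀ = 281 × 9.8 = 2753.8 m/s.
Using Δv = v_e ln(m₀/m_f): m₀/m_f = exp(Δv / v_e) = exp(1420 / 2753.8) = exp(0.5157) = 1.6747.
m_f = m₀ / 1.6747 = 308,500 / 1.6747 = 184,212 kg.

final mass ≈ 184000 kg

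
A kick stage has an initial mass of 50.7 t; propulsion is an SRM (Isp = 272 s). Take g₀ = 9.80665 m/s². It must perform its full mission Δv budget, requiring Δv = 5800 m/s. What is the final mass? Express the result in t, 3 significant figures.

final mass ≈ 5.76 t

v_e = Isp · g₀ = 272 × 9.80665 = 2667.4 m/s.
From the ideal rocket equation, m₀/m_f = exp(Δv / v_e) = exp(5800 / 2667.4) = exp(2.1744) = 8.7969.
m_f = m₀ / 8.7969 = 50.7 / 8.7969 = 5.76339 t.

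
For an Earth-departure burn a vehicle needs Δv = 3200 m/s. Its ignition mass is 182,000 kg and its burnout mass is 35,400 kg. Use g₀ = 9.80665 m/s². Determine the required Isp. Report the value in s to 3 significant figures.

ln(m₀/m_f) = ln(182000/35400) = ln(5.141) = 1.6373.
v_e = Δv / ln(m₀/m_f) = 3200 / 1.6373 = 1954.4 m/s.
Isp = v_e / g₀ = 1954.4 / 9.80665 = 199.3 s.

Isp ≈ 199 s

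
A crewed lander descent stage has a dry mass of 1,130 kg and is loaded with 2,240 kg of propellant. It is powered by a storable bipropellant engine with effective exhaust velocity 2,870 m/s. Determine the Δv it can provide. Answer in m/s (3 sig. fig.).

m₀ = m_dry + m_prop = 1,130 + 2,240 = 3,370 kg.
Using Δv = v_e ln(m₀/m_f): Δv = v_e · ln(m₀/m_f) = 2870.0 × ln(2.982) = 2870.0 × 1.0927 ≈ 3136.0 m/s.

Δv ≈ 3140 m/s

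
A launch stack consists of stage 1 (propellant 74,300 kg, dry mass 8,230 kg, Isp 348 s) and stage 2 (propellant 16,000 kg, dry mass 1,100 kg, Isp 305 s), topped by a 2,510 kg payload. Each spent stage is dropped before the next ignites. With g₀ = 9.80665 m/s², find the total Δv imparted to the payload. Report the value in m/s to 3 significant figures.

Δv ≈ 9500 m/s

Ignition mass of stage 1 = 74,300+8,230 + 16,000+1,100 + 2,510 = 102,140 kg.
Stage 1: m₀ = 102,140 kg, m_f = 102,140 − 74,300 = 27,840 kg; Δv = 348×9.80665×ln(3.669) = 3412.7×1.2999 ≈ 4436 m/s.
Stage 2: m₀ = 19,610 kg, m_f = 19,610 − 16,000 = 3,610 kg; Δv = 305×9.80665×ln(5.432) = 2991.0×1.6923 ≈ 5062 m/s.
Total Δv = 4436 + 5062 = 9498 m/s.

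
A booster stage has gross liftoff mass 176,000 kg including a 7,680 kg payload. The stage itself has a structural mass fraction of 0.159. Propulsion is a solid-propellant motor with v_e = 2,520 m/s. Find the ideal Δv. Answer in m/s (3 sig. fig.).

Δv ≈ 4110 m/s

Stage wet mass = m₀ − payload = 176,000 − 7,680 = 168,320 kg.
Stage dry mass = ε × stage wet mass = 0.159 × 168,320 = 26,762.9 kg.
Burnout mass m_f = stage dry + payload = 26,762.9 + 7,680 = 34,442.9 kg.
Δv = v_e · ln(176,000/34,442.9) = 2520.0 × ln(5.11) = 2520.0 × 1.6312 ≈ 4111 m/s.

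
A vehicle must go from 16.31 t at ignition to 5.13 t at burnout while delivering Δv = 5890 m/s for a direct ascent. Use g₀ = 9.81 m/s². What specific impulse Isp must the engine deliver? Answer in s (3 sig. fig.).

ln(m₀/m_f) = ln(16310/5130) = ln(3.179) = 1.1567.
Rocket equation: v_e = Δv / ln(m₀/m_f) = 5890 / 1.1567 = 5092.2 m/s.
Isp = v_e / g₀ = 5092.2 / 9.81 = 519.1 s.

Isp ≈ 519 s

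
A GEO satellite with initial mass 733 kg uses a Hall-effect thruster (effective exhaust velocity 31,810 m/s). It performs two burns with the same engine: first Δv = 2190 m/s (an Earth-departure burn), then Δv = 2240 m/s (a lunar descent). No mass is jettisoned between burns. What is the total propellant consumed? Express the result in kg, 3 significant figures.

total propellant consumed ≈ 95.3 kg

After the first burn: m = 733 × exp(−2190/31810.0) = 733 × 0.93347 = 684.234 kg.
After the second burn: m = 684.234 × exp(−2240/31810.0) = 684.234 × 0.93200 = 637.706 kg.
Total propellant = m₀ − m_final = 733 − 637.706 = 95.294 kg.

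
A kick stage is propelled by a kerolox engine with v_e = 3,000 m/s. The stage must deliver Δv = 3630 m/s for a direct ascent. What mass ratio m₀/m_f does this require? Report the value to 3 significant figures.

mass ratio ≈ 3.35

m₀/m_f = exp(Δv / v_e) = exp(3630 / 3000.0) = exp(1.2100) = 3.3535.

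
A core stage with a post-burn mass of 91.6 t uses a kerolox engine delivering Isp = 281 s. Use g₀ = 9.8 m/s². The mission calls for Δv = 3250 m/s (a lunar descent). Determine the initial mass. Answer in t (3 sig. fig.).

v_e = Isp · g₀ = 281 × 9.8 = 2753.8 m/s.
Using Δv = v_e ln(m₀/m_f): m₀/m_f = exp(Δv / v_e) = exp(3250 / 2753.8) = exp(1.1802) = 3.2550.
m₀ = m_f × 3.2550 = 91.6 × 3.2550 = 298.158 t.

initial mass ≈ 298 t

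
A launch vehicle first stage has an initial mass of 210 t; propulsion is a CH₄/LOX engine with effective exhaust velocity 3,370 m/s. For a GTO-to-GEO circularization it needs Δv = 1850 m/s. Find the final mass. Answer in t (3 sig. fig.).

final mass ≈ 121 t

Using Δv = v_e ln(m₀/m_f): m₀/m_f = exp(Δv / v_e) = exp(1850 / 3370.0) = exp(0.5490) = 1.7315.
m_f = m₀ / 1.7315 = 210 / 1.7315 = 121.282 t.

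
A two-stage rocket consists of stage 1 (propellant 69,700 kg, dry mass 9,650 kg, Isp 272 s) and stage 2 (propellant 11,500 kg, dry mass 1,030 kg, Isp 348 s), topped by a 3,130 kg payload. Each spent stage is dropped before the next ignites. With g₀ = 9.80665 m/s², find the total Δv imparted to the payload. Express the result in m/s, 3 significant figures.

Δv ≈ 8050 m/s

Ignition mass of stage 1 = 69,700+9,650 + 11,500+1,030 + 3,130 = 95,010 kg.
Stage 1: m₀ = 95,010 kg, m_f = 95,010 − 69,700 = 25,310 kg; Δv = 272×9.80665×ln(3.754) = 2667.4×1.3228 ≈ 3528 m/s.
Stage 2: m₀ = 15,660 kg, m_f = 15,660 − 11,500 = 4,160 kg; Δv = 348×9.80665×ln(3.764) = 3412.7×1.3256 ≈ 4524 m/s.
Total Δv = 3528 + 4524 = 8052 m/s.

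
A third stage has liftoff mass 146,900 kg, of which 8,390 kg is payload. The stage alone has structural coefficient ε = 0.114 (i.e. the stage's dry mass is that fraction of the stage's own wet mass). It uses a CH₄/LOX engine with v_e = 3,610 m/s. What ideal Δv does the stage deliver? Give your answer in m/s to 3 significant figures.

Δv ≈ 6510 m/s

Stage wet mass = m₀ − payload = 146,900 − 8,390 = 138,510 kg.
Stage dry mass = ε × stage wet mass = 0.114 × 138,510 = 15,790.1 kg.
Burnout mass m_f = stage dry + payload = 15,790.1 + 8,390 = 24,180.1 kg.
Δv = v_e · ln(146,900/24,180.1) = 3610.0 × ln(6.075) = 3610.0 × 1.8042 ≈ 6513 m/s.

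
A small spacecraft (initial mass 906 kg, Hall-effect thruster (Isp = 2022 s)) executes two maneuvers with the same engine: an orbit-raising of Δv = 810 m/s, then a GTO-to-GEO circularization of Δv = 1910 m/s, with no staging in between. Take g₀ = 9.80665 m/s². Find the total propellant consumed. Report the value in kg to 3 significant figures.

v_e = Isp · g₀ = 2022 × 9.80665 = 19829.0 m/s.
After the first burn: m = 906 × exp(−810/19829.0) = 906 × 0.95997 = 869.733 kg.
After the second burn: m = 869.733 × exp(−1910/19829.0) = 869.733 × 0.90817 = 789.865 kg.
Total propellant = m₀ − m_final = 906 − 789.865 = 116.135 kg.

total propellant consumed ≈ 116 kg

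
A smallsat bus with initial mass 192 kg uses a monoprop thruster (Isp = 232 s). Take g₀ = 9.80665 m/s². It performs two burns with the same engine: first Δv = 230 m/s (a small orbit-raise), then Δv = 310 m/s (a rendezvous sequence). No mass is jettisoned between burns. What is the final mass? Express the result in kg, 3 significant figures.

final mass ≈ 151 kg

v_e = Isp · g₀ = 232 × 9.80665 = 2275.1 m/s.
After the first burn: m = 192 × exp(−230/2275.1) = 192 × 0.90385 = 173.539 kg.
After the second burn: m = 173.539 × exp(−310/2275.1) = 173.539 × 0.87262 = 151.434 kg.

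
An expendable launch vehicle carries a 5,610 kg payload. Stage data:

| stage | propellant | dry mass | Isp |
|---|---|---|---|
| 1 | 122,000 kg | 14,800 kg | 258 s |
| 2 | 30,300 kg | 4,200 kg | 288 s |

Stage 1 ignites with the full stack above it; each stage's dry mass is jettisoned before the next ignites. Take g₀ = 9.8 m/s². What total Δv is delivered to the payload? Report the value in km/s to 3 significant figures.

Δv ≈ 6.93 km/s

Ignition mass of stage 1 = 122,000+14,800 + 30,300+4,200 + 5,610 = 176,910 kg.
Stage 1: m₀ = 176,910 kg, m_f = 176,910 − 122,000 = 54,910 kg; Δv = 258×9.8×ln(3.222) = 2528.4×1.1699 ≈ 2958 m/s.
Stage 2: m₀ = 40,110 kg, m_f = 40,110 − 30,300 = 9,810 kg; Δv = 288×9.8×ln(4.089) = 2822.4×1.4082 ≈ 3975 m/s.
Total Δv = 2958 + 3975 = 6933 m/s.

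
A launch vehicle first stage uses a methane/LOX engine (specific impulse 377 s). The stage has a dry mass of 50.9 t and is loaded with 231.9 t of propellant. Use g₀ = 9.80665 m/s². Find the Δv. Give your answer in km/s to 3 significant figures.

Δv ≈ 6.34 km/s

v_e = Isp · g₀ = 377 × 9.80665 = 3697.1 m/s.
m₀ = m_dry + m_prop = 50.9 + 231.9 = 282.8 t.
Δv = v_e · ln(m₀/m_f) = 3697.1 × ln(5.556) = 3697.1 × 1.7149 ≈ 6340.1 m/s.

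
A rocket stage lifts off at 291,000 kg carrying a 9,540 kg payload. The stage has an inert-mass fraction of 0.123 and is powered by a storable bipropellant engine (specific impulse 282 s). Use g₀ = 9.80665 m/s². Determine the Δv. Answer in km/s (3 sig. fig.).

Stage wet mass = m₀ − payload = 291,000 − 9,540 = 281,460 kg.
Stage dry mass = ε × stage wet mass = 0.123 × 281,460 = 34,619.6 kg.
Burnout mass m_f = stage dry + payload = 34,619.6 + 9,540 = 44,159.6 kg.
v_e = Isp · g₀ = 282 × 9.80665 = 2765.5 m/s.
Δv = v_e · ln(291,000/44,159.6) = 2765.5 × ln(6.59) = 2765.5 × 1.8855 ≈ 5214 m/s.

Δv ≈ 5.21 km/s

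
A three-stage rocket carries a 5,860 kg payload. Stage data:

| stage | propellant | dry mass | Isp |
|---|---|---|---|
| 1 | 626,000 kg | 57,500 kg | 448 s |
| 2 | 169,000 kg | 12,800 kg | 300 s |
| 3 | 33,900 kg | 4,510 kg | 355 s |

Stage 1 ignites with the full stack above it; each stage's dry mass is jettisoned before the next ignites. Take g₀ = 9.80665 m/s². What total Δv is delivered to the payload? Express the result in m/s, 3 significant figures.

Δv ≈ 14200 m/s

Ignition mass of stage 1 = 626,000+57,500 + 169,000+12,800 + 33,900+4,510 + 5,860 = 909,570 kg.
Stage 1: m₀ = 909,570 kg, m_f = 909,570 − 626,000 = 283,570 kg; Δv = 448×9.80665×ln(3.208) = 4393.4×1.1655 ≈ 5121 m/s.
Stage 2: m₀ = 226,070 kg, m_f = 226,070 − 169,000 = 57,070 kg; Δv = 300×9.80665×ln(3.961) = 2942.0×1.3766 ≈ 4050 m/s.
Stage 3: m₀ = 44,270 kg, m_f = 44,270 − 33,900 = 10,370 kg; Δv = 355×9.80665×ln(4.269) = 3481.4×1.4514 ≈ 5053 m/s.
Total Δv = 5121 + 4050 + 5053 = 14224 m/s.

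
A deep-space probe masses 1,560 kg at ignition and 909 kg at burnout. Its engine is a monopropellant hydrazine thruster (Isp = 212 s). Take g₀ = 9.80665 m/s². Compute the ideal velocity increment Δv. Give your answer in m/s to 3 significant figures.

v_e = Isp · g₀ = 212 × 9.80665 = 2079.0 m/s.
From the ideal rocket equation, Δv = v_e · ln(m₀/m_f) = 2079.0 × ln(1.716) = 2079.0 × 0.5401 ≈ 1122.9 m/s.

Δv ≈ 1120 m/s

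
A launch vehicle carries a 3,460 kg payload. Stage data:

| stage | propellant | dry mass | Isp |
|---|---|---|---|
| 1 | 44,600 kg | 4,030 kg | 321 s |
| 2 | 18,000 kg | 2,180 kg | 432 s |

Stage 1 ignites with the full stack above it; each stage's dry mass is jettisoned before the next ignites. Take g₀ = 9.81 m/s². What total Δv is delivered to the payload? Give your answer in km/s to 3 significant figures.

Δv ≈ 9.10 km/s

Ignition mass of stage 1 = 44,600+4,030 + 18,000+2,180 + 3,460 = 72,270 kg.
Stage 1: m₀ = 72,270 kg, m_f = 72,270 − 44,600 = 27,670 kg; Δv = 321×9.81×ln(2.612) = 3149.0×0.9601 ≈ 3023 m/s.
Stage 2: m₀ = 23,640 kg, m_f = 23,640 − 18,000 = 5,640 kg; Δv = 432×9.81×ln(4.191) = 4237.9×1.4331 ≈ 6073 m/s.
Total Δv = 3023 + 6073 = 9096 m/s.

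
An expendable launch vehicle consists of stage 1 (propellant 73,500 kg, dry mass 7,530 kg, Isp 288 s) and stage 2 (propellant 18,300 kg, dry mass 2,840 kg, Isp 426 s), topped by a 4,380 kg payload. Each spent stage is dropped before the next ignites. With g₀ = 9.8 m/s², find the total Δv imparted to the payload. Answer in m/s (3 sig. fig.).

Δv ≈ 8580 m/s

Ignition mass of stage 1 = 73,500+7,530 + 18,300+2,840 + 4,380 = 106,550 kg.
Stage 1: m₀ = 106,550 kg, m_f = 106,550 − 73,500 = 33,050 kg; Δv = 288×9.8×ln(3.224) = 2822.4×1.1706 ≈ 3304 m/s.
Stage 2: m₀ = 25,520 kg, m_f = 25,520 − 18,300 = 7,220 kg; Δv = 426×9.8×ln(3.535) = 4174.8×1.2626 ≈ 5271 m/s.
Total Δv = 3304 + 5271 = 8575 m/s.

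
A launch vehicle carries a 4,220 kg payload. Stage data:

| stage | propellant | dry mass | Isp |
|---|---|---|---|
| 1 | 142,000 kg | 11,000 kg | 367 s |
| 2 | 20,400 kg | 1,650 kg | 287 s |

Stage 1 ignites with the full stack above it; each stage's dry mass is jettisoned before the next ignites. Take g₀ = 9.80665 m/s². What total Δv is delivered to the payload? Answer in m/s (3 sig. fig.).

Δv ≈ 9870 m/s

Ignition mass of stage 1 = 142,000+11,000 + 20,400+1,650 + 4,220 = 179,270 kg.
Stage 1: m₀ = 179,270 kg, m_f = 179,270 − 142,000 = 37,270 kg; Δv = 367×9.80665×ln(4.81) = 3599.0×1.5707 ≈ 5653 m/s.
Stage 2: m₀ = 26,270 kg, m_f = 26,270 − 20,400 = 5,870 kg; Δv = 287×9.80665×ln(4.475) = 2814.5×1.4986 ≈ 4218 m/s.
Total Δv = 5653 + 4218 = 9871 m/s.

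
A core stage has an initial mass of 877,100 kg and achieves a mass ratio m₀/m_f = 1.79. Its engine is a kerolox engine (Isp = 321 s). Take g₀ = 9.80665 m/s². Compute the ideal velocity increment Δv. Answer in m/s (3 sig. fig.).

v_e = Isp · g₀ = 321 × 9.80665 = 3147.9 m/s.
By the Tsiolkovsky rocket equation, Δv = v_e · ln(1.79) = 3147.9 × 0.5822 ≈ 1832.8 m/s.

Δv ≈ 1830 m/s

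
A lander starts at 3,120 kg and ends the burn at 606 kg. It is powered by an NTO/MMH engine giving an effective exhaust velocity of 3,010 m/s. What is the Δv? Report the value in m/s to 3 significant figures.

Δv = v_e · ln(m₀/m_f) = 3010.0 × ln(5.149) = 3010.0 × 1.6387 ≈ 4932.5 m/s.

Δv ≈ 4930 m/s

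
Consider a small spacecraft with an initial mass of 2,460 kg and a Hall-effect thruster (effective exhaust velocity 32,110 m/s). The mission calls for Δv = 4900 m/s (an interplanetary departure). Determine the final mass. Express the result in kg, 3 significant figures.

final mass ≈ 2110 kg

m₀/m_f = exp(Δv / v_e) = exp(4900 / 32110.0) = exp(0.1526) = 1.1649.
m_f = m₀ / 1.1649 = 2,460 / 1.1649 = 2,111.77 kg.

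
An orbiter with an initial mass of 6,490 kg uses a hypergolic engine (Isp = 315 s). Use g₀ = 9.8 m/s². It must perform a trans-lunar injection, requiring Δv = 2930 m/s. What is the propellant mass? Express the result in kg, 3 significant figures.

v_e = Isp · g₀ = 315 × 9.8 = 3087.0 m/s.
m₀/m_f = exp(Δv / v_e) = exp(2930 / 3087.0) = exp(0.9491) = 2.5835.
m_f = 6,490 / 2.5835 = 2,512.1 kg, so propellant = m₀ − m_f = 6,490 − 2,512.1 = 3,977.9 kg.

propellant mass ≈ 3980 kg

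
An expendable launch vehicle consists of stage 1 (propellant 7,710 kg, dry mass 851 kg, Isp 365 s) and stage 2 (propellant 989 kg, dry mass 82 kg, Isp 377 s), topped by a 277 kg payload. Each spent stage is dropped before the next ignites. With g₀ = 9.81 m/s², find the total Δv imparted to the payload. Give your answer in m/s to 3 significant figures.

Δv ≈ 10300 m/s

Ignition mass of stage 1 = 7,710+851 + 989+82 + 277 = 9,909 kg.
Stage 1: m₀ = 9,909 kg, m_f = 9,909 − 7,710 = 2,199 kg; Δv = 365×9.81×ln(4.506) = 3580.7×1.5054 ≈ 5390 m/s.
Stage 2: m₀ = 1,348 kg, m_f = 1,348 − 989 = 359 kg; Δv = 377×9.81×ln(3.755) = 3698.4×1.3231 ≈ 4893 m/s.
Total Δv = 5390 + 4893 = 10283 m/s.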